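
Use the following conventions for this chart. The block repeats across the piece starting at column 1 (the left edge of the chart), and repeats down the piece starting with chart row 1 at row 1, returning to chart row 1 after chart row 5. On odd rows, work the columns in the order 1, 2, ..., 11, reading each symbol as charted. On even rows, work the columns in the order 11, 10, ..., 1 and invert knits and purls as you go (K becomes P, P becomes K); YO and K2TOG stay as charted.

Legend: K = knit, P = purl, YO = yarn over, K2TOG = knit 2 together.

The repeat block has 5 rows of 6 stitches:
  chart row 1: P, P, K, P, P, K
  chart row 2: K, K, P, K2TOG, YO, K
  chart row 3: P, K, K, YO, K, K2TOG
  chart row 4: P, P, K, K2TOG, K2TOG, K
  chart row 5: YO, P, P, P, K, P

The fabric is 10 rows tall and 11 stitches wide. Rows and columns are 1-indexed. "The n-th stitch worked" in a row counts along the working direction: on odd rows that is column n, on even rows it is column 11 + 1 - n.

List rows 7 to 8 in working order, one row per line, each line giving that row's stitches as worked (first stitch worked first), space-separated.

Rows as worked:
K K P K2TOG YO K K K P K2TOG YO
P YO P P K K2TOG P YO P P K

Derivation:
Row 7: chart row 2, RS - tile across columns 1-11 and work as-is.
Row 8: chart row 3, WS - tiled (columns 1-11): P K K YO K K2TOG P K K YO K; work from column 11 back to 1 with K<->P swapped.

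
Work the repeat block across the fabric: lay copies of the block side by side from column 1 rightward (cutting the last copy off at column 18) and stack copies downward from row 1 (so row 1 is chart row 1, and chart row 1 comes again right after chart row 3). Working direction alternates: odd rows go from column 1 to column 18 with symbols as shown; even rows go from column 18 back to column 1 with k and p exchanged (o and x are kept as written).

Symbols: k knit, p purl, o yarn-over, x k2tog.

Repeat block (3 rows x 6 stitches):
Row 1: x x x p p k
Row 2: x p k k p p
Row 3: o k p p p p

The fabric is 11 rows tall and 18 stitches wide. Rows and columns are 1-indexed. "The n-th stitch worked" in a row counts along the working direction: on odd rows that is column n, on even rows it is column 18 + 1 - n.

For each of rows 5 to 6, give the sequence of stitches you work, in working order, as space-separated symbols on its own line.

Row 5: chart row 2, RS - tile across columns 1-18 and work as-is.
Row 6: chart row 3, WS - tiled (columns 1-18): o k p p p p o k p p p p o k p p p p; work from column 18 back to 1 with k<->p swapped.

Result:
x p k k p p x p k k p p x p k k p p
k k k k p o k k k k p o k k k k p o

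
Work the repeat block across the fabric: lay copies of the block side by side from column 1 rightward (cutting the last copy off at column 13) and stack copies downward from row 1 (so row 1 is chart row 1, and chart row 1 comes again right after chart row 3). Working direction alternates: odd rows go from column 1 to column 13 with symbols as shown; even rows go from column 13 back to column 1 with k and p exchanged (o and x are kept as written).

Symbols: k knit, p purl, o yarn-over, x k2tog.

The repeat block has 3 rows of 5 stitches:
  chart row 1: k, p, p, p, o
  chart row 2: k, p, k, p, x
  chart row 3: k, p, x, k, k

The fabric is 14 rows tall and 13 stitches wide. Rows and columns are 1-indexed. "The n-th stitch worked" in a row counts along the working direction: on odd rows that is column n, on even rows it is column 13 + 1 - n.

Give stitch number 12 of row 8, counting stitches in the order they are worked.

Row 8: (8-1) mod 3 = 1, so use chart row 2. Even row -> WS.
Chart row 2 tiled across columns 1-13: k p k p x k p k p x k p k
WS row: flip the tiled sequence (start at column 13) and apply k<->p; o and x stay.
Row 8 as worked: p k p x k p k p x k p k p
Counting 12 along the worked row gives k.

Result:
k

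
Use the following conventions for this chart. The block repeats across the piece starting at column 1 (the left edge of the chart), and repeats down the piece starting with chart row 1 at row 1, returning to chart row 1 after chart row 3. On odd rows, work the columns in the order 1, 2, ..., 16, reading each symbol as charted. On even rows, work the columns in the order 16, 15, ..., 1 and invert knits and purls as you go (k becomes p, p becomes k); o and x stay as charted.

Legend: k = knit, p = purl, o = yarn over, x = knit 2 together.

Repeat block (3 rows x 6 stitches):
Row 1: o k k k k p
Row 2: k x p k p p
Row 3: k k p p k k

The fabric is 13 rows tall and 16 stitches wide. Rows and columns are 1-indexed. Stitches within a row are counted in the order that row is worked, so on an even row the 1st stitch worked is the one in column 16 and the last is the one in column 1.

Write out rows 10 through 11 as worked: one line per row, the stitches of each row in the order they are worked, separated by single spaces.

Row 10: chart row 1, WS - tiled (columns 1-16): o k k k k p o k k k k p o k k k; work from column 16 back to 1 with k<->p swapped.
Row 11: chart row 2, RS - tile across columns 1-16 and work as-is.

Result:
p p p o k p p p p o k p p p p o
k x p k p p k x p k p p k x p k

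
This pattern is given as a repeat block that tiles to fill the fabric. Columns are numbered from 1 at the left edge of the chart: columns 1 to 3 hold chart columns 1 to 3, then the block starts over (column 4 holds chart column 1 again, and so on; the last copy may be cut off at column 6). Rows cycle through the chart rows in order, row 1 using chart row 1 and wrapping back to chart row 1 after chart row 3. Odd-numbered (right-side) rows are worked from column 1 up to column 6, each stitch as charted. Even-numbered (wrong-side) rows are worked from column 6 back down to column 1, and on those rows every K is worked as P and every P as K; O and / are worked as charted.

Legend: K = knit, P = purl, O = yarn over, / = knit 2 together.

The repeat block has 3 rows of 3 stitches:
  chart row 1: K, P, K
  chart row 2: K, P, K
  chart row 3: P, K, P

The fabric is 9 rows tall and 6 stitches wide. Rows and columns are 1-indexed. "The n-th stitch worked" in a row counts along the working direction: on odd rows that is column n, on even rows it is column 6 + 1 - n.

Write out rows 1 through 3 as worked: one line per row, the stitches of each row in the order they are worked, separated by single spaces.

== ROWS AS WORKED ==
K P K K P K
P K P P K P
P K P P K P

Derivation:
Row 1: chart row 1, RS - tile across columns 1-6 and work as-is.
Row 2: chart row 2, WS - tiled (columns 1-6): K P K K P K; work from column 6 back to 1 with K<->P swapped.
Row 3: chart row 3, RS - tile across columns 1-6 and work as-is.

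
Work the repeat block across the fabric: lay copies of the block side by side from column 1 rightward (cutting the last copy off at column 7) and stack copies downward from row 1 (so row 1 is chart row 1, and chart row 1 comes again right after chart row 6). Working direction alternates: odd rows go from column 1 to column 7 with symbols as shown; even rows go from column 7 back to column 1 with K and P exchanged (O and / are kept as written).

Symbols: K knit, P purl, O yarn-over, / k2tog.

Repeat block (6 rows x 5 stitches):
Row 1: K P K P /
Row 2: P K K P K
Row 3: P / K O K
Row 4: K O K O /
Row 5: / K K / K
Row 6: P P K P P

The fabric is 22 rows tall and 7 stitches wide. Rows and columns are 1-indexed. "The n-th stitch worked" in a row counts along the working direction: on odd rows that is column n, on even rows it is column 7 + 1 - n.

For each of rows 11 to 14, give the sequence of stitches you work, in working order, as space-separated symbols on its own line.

== ROWS AS WORKED ==
/ K K / K / K
K K K K P K K
K P K P / K P
P K P K P P K

Derivation:
Row 11: chart row 5, RS - tile across columns 1-7 and work as-is.
Row 12: chart row 6, WS - tiled (columns 1-7): P P K P P P P; work from column 7 back to 1 with K<->P swapped.
Row 13: chart row 1, RS - tile across columns 1-7 and work as-is.
Row 14: chart row 2, WS - tiled (columns 1-7): P K K P K P K; work from column 7 back to 1 with K<->P swapped.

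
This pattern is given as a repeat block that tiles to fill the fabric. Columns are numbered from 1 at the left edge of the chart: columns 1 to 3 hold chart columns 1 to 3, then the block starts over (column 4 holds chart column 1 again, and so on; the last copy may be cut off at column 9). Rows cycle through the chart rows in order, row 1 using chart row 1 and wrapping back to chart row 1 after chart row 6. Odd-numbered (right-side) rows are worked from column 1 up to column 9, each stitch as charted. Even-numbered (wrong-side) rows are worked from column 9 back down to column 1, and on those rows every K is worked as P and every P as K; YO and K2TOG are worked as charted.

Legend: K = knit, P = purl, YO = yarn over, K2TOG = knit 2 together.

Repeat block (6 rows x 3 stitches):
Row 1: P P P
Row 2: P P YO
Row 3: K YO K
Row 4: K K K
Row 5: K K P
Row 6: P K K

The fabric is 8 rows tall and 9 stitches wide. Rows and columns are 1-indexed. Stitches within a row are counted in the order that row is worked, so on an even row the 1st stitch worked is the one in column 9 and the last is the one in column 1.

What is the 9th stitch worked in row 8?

== STITCH ==
K

Derivation:
Row 8 uses chart row ((8-1) mod 6)+1 = 2. Row 8 is even, so WS.
Chart row 2 tiled across columns 1-9: P P YO P P YO P P YO
WS: work from column 9 back to column 1 (reverse the tiled row), swapping K<->P (YO and K2TOG unchanged).
Row 8 as worked: YO K K YO K K YO K K
The 9th stitch worked is K.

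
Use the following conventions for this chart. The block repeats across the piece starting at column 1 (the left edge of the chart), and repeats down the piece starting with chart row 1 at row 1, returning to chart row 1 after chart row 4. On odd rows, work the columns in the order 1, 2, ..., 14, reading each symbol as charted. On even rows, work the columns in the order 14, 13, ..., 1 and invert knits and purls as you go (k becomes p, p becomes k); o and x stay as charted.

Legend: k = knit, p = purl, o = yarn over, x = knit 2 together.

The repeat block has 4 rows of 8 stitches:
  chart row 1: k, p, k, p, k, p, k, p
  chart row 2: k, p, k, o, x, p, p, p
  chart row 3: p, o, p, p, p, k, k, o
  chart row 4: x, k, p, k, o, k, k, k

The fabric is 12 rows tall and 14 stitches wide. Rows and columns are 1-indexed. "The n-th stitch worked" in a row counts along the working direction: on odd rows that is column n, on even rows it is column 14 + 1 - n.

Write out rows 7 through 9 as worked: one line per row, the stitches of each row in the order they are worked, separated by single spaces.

Row 7: chart row 3, RS - tile across columns 1-14 and work as-is.
Row 8: chart row 4, WS - tiled (columns 1-14): x k p k o k k k x k p k o k; work from column 14 back to 1 with k<->p swapped.
Row 9: chart row 1, RS - tile across columns 1-14 and work as-is.

Result:
p o p p p k k o p o p p p k
p o p k p x p p p o p k p x
k p k p k p k p k p k p k p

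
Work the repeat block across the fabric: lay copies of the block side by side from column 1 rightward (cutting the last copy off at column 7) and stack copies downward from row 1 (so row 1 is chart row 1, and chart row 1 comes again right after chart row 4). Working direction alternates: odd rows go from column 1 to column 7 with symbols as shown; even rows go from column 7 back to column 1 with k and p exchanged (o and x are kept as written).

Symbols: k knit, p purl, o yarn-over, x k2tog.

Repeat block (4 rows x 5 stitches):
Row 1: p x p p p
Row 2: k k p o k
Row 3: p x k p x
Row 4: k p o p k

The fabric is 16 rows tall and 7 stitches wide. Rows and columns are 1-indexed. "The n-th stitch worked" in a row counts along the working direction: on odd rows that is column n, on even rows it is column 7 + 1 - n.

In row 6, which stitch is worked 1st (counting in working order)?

Row 6 uses chart row ((6-1) mod 4)+1 = 2. Row 6 is even, so WS.
Chart row 2 tiled across columns 1-7: k k p o k k k
WS: work from column 7 back to column 1 (reverse the tiled row), swapping k<->p (o and x unchanged).
Row 6 as worked: p p p o k p p
Counting 1 along the worked row gives p.

== STITCH ==
p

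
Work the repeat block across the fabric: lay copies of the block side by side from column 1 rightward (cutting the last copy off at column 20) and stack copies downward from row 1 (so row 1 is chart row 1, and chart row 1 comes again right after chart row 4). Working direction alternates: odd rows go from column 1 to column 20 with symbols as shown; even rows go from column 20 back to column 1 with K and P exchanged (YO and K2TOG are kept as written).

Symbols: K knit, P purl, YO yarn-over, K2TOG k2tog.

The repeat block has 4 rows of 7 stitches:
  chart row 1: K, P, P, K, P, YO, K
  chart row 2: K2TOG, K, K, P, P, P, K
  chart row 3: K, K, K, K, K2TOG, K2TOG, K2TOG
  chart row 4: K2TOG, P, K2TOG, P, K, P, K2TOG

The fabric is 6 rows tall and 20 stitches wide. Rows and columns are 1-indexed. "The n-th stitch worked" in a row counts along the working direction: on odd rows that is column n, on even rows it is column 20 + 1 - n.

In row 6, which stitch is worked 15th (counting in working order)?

== STITCH ==
K

Derivation:
Row 6 uses chart row ((6-1) mod 4)+1 = 2. Row 6 is even, so WS.
Chart row 2 tiled across columns 1-20: K2TOG K K P P P K K2TOG K K P P P K K2TOG K K P P P
WS row: flip the tiled sequence (start at column 20) and apply K<->P; YO and K2TOG stay.
Row 6 as worked: K K K P P K2TOG P K K K P P K2TOG P K K K P P K2TOG
Stitch 15 in working order -> K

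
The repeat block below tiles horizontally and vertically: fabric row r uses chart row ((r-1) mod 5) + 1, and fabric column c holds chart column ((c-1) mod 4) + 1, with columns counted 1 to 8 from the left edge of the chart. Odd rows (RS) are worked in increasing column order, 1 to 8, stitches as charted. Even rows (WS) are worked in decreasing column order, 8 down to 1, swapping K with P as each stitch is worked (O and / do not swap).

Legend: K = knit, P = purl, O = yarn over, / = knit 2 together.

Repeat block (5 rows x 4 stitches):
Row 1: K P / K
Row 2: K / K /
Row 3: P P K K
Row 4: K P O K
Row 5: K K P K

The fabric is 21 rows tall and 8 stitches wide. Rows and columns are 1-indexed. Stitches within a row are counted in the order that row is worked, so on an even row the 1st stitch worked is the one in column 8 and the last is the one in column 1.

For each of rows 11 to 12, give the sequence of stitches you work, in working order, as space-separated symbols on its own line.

Rows as worked:
K P / K K P / K
/ P / P / P / P

Derivation:
Row 11: chart row 1, RS - tile across columns 1-8 and work as-is.
Row 12: chart row 2, WS - tiled (columns 1-8): K / K / K / K /; work from column 8 back to 1 with K<->P swapped.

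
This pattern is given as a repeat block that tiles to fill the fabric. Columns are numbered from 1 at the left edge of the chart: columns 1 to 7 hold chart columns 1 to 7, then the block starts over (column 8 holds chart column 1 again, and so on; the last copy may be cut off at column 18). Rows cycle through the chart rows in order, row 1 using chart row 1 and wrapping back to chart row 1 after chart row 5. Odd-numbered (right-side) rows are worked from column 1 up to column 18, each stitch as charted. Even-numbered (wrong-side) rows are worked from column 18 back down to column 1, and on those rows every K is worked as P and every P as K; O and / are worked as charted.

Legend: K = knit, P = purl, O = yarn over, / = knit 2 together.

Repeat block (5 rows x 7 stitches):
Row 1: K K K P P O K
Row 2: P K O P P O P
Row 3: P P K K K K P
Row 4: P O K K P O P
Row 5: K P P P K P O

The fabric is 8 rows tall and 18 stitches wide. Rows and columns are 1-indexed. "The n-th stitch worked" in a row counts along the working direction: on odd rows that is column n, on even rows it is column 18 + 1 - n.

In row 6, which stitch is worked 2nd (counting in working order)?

== STITCH ==
P

Derivation:
Row 6: (6-1) mod 5 = 0, so use chart row 1. Even row -> WS.
Chart row 1 tiled across columns 1-18: K K K P P O K K K K P P O K K K K P
WS row: flip the tiled sequence (start at column 18) and apply K<->P; O and / stay.
Row 6 as worked: K P P P P O K K P P P P O K K P P P
Counting 2 along the worked row gives P.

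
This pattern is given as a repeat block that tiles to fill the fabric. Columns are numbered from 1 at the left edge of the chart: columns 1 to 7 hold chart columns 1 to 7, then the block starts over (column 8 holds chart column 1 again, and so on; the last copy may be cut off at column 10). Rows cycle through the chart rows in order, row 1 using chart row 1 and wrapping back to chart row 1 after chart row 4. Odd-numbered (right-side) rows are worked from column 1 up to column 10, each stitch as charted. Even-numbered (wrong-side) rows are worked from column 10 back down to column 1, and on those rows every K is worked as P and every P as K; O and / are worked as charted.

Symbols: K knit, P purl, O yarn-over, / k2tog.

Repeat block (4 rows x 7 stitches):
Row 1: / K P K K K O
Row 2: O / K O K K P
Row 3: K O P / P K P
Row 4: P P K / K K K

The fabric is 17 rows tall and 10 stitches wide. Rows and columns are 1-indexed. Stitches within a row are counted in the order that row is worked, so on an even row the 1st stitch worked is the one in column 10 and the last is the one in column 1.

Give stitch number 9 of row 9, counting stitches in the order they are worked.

Row 9: (9-1) mod 4 = 0, so use chart row 1. Odd row -> RS.
Chart row 1 tiled across columns 1-10: / K P K K K O / K P
RS row: no reversal, no swap; stitch n worked = column n.
The 9th stitch worked is K.

== STITCH ==
K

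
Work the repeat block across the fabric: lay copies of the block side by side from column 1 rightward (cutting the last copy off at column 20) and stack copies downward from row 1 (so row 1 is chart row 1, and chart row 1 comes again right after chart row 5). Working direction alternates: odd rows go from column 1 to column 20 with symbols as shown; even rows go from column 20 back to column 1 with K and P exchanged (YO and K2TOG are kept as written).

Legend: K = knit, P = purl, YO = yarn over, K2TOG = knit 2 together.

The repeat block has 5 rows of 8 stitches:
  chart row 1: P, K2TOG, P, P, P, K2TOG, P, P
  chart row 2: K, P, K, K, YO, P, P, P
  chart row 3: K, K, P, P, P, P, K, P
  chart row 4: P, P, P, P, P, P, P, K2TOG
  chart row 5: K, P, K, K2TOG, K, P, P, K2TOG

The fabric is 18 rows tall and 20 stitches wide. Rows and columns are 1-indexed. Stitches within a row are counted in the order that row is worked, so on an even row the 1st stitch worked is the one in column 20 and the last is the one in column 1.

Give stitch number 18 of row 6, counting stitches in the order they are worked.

Stitch:
K

Derivation:
For row 6: chart row = ((6-1) mod 5) + 1 = 1; this is a WS (even) row.
Chart row 1 tiled across columns 1-20: P K2TOG P P P K2TOG P P P K2TOG P P P K2TOG P P P K2TOG P P
Wrong side: read the tiled row from column 20 down to 1 and exchange K with P (leave YO, K2TOG).
Row 6 as worked: K K K2TOG K K K K2TOG K K K K2TOG K K K K2TOG K K K K2TOG K
The 18th stitch worked is K.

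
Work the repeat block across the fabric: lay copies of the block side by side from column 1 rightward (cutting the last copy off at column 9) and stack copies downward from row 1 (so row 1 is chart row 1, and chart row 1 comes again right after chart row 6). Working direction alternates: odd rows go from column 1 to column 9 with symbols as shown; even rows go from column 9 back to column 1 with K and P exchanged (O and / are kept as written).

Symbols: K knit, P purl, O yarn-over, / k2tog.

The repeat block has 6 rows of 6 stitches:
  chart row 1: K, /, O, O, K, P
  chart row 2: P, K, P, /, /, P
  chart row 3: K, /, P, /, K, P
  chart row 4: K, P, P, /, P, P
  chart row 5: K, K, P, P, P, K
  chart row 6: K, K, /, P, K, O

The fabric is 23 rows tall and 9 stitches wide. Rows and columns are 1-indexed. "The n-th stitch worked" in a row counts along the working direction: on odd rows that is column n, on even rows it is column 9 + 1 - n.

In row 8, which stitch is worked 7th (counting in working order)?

Stitch:
K

Derivation:
For row 8: chart row = ((8-1) mod 6) + 1 = 2; this is a WS (even) row.
Chart row 2 tiled across columns 1-9: P K P / / P P K P
WS row: flip the tiled sequence (start at column 9) and apply K<->P; O and / stay.
Row 8 as worked: K P K K / / K P K
Stitch 7 in working order -> K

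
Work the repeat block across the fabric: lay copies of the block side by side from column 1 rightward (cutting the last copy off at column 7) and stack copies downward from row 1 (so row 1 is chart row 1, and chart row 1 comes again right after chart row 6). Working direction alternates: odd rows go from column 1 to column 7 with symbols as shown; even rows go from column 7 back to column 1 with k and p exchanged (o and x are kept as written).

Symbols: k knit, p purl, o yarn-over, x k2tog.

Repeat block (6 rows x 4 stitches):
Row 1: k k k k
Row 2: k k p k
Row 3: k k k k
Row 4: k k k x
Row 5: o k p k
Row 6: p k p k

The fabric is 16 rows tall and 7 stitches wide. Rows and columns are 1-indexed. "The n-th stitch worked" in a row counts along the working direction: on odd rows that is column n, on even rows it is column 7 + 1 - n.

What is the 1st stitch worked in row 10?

== STITCH ==
p

Derivation:
Row 10 uses chart row ((10-1) mod 6)+1 = 4. Row 10 is even, so WS.
Chart row 4 tiled across columns 1-7: k k k x k k k
Wrong side: read the tiled row from column 7 down to 1 and exchange k with p (leave o, x).
Row 10 as worked: p p p x p p p
The 1st stitch worked is p.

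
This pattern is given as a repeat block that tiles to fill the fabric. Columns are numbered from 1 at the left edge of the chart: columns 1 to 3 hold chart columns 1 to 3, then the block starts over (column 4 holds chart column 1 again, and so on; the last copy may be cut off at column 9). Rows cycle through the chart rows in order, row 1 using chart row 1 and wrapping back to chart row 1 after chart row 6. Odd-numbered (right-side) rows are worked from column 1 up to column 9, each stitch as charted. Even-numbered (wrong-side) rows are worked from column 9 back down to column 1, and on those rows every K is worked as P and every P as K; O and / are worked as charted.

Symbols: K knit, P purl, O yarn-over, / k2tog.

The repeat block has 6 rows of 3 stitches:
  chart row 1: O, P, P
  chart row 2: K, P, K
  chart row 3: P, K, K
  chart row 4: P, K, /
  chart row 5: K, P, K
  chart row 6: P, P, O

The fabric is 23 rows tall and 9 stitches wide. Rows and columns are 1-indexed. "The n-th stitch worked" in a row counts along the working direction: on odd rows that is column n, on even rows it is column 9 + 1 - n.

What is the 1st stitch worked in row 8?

Row 8 uses chart row ((8-1) mod 6)+1 = 2. Row 8 is even, so WS.
Chart row 2 tiled across columns 1-9: K P K K P K K P K
WS: work from column 9 back to column 1 (reverse the tiled row), swapping K<->P (O and / unchanged).
Row 8 as worked: P K P P K P P K P
Stitch 1 in working order -> P

Stitch:
P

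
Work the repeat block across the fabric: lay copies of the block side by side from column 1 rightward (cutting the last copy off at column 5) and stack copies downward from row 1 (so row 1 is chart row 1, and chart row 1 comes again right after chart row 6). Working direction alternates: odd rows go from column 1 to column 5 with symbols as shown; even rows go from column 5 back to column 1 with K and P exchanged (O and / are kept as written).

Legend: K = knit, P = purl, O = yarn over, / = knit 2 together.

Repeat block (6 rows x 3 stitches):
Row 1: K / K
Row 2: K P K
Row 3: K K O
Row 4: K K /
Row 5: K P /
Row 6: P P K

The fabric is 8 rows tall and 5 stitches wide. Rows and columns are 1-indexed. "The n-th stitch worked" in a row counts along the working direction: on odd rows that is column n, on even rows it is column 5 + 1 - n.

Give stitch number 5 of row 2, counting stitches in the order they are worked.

Row 2: (2-1) mod 6 = 1, so use chart row 2. Even row -> WS.
Chart row 2 tiled across columns 1-5: K P K K P
WS: work from column 5 back to column 1 (reverse the tiled row), swapping K<->P (O and / unchanged).
Row 2 as worked: K P P K P
The 5th stitch worked is P.

Result:
P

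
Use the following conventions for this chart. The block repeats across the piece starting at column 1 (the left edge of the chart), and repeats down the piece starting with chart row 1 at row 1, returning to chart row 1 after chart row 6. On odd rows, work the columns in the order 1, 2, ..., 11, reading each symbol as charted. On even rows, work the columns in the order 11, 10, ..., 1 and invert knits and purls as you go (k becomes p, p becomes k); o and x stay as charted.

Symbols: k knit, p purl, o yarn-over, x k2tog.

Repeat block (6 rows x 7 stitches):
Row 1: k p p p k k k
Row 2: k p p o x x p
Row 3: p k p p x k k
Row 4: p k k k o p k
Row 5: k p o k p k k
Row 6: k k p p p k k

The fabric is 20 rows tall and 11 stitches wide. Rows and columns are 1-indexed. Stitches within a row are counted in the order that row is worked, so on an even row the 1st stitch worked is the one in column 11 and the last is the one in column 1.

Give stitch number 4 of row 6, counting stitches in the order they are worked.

Stitch:
p

Derivation:
For row 6: chart row = ((6-1) mod 6) + 1 = 6; this is a WS (even) row.
Chart row 6 tiled across columns 1-11: k k p p p k k k k p p
WS: work from column 11 back to column 1 (reverse the tiled row), swapping k<->p (o and x unchanged).
Row 6 as worked: k k p p p p k k k p p
Counting 4 along the worked row gives p.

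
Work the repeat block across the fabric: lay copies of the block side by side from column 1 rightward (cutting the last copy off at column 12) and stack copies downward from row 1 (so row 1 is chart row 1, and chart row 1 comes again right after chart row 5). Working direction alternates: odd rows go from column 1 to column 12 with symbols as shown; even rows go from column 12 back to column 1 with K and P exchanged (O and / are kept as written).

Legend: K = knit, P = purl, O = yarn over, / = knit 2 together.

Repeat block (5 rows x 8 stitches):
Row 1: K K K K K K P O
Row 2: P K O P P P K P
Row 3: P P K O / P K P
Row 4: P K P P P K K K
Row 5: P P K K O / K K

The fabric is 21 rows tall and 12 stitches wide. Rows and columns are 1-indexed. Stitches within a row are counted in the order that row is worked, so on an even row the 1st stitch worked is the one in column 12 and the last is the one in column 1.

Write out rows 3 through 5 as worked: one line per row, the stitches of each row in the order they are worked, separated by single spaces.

Rows as worked:
P P K O / P K P P P K O
K K P K P P P K K K P K
P P K K O / K K P P K K

Derivation:
Row 3: chart row 3, RS - tile across columns 1-12 and work as-is.
Row 4: chart row 4, WS - tiled (columns 1-12): P K P P P K K K P K P P; work from column 12 back to 1 with K<->P swapped.
Row 5: chart row 5, RS - tile across columns 1-12 and work as-is.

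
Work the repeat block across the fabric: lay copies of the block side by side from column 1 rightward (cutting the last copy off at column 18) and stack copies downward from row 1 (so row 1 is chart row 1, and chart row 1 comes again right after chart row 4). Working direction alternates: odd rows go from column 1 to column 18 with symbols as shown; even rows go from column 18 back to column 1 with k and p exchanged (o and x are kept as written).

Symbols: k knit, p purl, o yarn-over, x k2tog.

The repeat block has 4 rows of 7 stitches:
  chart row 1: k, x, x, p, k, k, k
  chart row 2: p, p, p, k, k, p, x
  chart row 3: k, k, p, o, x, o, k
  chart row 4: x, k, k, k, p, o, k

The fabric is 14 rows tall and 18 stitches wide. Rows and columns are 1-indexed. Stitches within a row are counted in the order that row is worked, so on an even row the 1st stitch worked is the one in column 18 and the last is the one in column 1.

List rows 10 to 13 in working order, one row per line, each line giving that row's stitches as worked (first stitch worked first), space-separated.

Result:
p k k k x k p p k k k x k p p k k k
k k p o x o k k k p o x o k k k p o
p p p x p o k p p p x p o k p p p x
k x x p k k k k x x p k k k k x x p

Derivation:
Row 10: chart row 2, WS - tiled (columns 1-18): p p p k k p x p p p k k p x p p p k; work from column 18 back to 1 with k<->p swapped.
Row 11: chart row 3, RS - tile across columns 1-18 and work as-is.
Row 12: chart row 4, WS - tiled (columns 1-18): x k k k p o k x k k k p o k x k k k; work from column 18 back to 1 with k<->p swapped.
Row 13: chart row 1, RS - tile across columns 1-18 and work as-is.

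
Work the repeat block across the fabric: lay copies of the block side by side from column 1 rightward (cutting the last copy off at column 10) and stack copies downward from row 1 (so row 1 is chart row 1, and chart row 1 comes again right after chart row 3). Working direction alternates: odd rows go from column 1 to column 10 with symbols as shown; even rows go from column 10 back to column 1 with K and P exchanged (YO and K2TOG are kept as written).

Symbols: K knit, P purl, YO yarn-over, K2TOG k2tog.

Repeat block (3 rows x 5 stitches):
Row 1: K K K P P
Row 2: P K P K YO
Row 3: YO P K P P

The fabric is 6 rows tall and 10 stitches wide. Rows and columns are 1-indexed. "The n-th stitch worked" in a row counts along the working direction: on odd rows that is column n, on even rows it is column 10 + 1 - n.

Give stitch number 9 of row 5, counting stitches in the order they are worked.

Result:
K

Derivation:
Row 5: (5-1) mod 3 = 1, so use chart row 2. Odd row -> RS.
Chart row 2 tiled across columns 1-10: P K P K YO P K P K YO
RS: work column 1 to column 10, symbols as charted — the tiled row is the row as worked.
The 9th stitch worked is K.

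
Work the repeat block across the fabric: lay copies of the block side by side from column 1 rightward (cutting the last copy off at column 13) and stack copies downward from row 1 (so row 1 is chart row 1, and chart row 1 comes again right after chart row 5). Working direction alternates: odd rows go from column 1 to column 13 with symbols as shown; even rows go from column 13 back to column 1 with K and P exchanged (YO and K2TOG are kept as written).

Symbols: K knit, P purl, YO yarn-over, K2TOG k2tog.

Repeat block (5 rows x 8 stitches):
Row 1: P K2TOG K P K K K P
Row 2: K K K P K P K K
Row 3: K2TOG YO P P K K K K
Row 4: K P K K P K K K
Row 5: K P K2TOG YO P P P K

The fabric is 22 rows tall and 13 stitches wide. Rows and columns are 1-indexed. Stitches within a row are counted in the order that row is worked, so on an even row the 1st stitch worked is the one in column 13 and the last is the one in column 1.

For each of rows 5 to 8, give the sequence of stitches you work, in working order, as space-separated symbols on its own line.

== ROWS AS WORKED ==
K P K2TOG YO P P P K K P K2TOG YO P
P K P K2TOG K K P P P K P K2TOG K
K K K P K P K K K K K P K
P K K YO K2TOG P P P P K K YO K2TOG

Derivation:
Row 5: chart row 5, RS - tile across columns 1-13 and work as-is.
Row 6: chart row 1, WS - tiled (columns 1-13): P K2TOG K P K K K P P K2TOG K P K; work from column 13 back to 1 with K<->P swapped.
Row 7: chart row 2, RS - tile across columns 1-13 and work as-is.
Row 8: chart row 3, WS - tiled (columns 1-13): K2TOG YO P P K K K K K2TOG YO P P K; work from column 13 back to 1 with K<->P swapped.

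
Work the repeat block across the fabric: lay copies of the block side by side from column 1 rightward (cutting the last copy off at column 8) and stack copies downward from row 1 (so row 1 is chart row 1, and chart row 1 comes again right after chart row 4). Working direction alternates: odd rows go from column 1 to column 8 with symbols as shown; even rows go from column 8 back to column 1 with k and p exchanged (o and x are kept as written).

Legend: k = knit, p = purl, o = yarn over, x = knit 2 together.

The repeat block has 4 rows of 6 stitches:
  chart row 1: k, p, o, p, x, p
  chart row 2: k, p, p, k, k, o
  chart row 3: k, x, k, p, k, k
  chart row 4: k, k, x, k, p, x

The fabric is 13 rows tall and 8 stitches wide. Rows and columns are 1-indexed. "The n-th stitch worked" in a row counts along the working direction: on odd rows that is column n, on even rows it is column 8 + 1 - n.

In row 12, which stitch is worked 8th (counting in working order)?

Result:
p

Derivation:
Row 12: (12-1) mod 4 = 3, so use chart row 4. Even row -> WS.
Chart row 4 tiled across columns 1-8: k k x k p x k k
WS: work from column 8 back to column 1 (reverse the tiled row), swapping k<->p (o and x unchanged).
Row 12 as worked: p p x k p x p p
Counting 8 along the worked row gives p.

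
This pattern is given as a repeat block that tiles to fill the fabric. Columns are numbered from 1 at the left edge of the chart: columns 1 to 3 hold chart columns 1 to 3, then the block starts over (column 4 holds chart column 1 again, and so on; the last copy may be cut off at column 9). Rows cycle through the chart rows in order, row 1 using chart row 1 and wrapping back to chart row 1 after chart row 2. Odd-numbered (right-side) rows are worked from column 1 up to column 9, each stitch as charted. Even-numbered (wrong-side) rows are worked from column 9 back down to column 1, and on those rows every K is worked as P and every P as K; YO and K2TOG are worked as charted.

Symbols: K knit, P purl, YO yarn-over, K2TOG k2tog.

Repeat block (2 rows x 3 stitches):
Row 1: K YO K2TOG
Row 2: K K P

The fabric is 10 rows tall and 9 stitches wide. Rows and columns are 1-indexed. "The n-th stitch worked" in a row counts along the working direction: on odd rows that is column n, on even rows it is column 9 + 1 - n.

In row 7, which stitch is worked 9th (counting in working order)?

For row 7: chart row = ((7-1) mod 2) + 1 = 1; this is a RS (odd) row.
Chart row 1 tiled across columns 1-9: K YO K2TOG K YO K2TOG K YO K2TOG
Right side: take the tiled row as-is (worked left to right from column 1).
The 9th stitch worked is K2TOG.

== STITCH ==
K2TOG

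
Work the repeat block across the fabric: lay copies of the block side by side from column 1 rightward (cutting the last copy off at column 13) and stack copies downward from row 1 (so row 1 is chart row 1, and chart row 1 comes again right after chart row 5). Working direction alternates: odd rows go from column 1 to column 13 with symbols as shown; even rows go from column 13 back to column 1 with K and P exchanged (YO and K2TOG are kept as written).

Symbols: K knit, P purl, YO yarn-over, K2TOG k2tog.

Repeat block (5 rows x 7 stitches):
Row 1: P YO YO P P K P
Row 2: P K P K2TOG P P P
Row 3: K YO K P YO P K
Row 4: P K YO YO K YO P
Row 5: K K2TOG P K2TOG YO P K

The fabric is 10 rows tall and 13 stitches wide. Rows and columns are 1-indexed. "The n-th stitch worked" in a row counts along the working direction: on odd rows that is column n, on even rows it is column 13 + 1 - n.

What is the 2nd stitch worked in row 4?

Row 4 uses chart row ((4-1) mod 5)+1 = 4. Row 4 is even, so WS.
Chart row 4 tiled across columns 1-13: P K YO YO K YO P P K YO YO K YO
WS: work from column 13 back to column 1 (reverse the tiled row), swapping K<->P (YO and K2TOG unchanged).
Row 4 as worked: YO P YO YO P K K YO P YO YO P K
The 2nd stitch worked is P.

Result:
P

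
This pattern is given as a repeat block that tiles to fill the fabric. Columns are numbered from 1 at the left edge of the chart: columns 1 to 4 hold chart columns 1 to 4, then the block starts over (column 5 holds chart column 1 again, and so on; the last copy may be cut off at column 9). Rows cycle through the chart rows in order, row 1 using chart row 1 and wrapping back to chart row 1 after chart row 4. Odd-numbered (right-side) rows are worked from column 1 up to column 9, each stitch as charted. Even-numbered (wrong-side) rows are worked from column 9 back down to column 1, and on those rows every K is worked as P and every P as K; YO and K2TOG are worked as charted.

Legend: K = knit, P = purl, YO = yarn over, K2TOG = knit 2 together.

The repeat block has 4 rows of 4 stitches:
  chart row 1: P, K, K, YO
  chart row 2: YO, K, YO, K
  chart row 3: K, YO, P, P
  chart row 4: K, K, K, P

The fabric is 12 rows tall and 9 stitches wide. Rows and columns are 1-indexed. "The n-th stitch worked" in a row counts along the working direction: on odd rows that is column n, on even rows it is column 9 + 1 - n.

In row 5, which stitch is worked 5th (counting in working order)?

== STITCH ==
P

Derivation:
Row 5 uses chart row ((5-1) mod 4)+1 = 1. Row 5 is odd, so RS.
Chart row 1 tiled across columns 1-9: P K K YO P K K YO P
RS row: no reversal, no swap; stitch n worked = column n.
The 5th stitch worked is P.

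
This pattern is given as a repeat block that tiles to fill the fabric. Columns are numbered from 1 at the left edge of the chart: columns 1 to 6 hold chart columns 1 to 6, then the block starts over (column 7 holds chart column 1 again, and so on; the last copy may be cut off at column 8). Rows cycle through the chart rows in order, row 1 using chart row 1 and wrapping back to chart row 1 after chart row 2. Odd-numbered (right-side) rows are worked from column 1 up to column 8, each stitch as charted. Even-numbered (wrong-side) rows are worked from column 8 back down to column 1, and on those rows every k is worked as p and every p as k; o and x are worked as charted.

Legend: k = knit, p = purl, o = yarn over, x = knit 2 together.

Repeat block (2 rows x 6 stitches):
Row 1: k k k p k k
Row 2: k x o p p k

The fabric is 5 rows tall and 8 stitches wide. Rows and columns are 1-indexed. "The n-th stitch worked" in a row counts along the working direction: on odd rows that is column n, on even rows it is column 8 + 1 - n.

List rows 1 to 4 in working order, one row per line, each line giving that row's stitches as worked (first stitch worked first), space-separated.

Row 1: chart row 1, RS - tile across columns 1-8 and work as-is.
Row 2: chart row 2, WS - tiled (columns 1-8): k x o p p k k x; work from column 8 back to 1 with k<->p swapped.
Row 3: chart row 1, RS - tile across columns 1-8 and work as-is.
Row 4: chart row 2, WS - tiled (columns 1-8): k x o p p k k x; work from column 8 back to 1 with k<->p swapped.

Rows as worked:
k k k p k k k k
x p p k k o x p
k k k p k k k k
x p p k k o x p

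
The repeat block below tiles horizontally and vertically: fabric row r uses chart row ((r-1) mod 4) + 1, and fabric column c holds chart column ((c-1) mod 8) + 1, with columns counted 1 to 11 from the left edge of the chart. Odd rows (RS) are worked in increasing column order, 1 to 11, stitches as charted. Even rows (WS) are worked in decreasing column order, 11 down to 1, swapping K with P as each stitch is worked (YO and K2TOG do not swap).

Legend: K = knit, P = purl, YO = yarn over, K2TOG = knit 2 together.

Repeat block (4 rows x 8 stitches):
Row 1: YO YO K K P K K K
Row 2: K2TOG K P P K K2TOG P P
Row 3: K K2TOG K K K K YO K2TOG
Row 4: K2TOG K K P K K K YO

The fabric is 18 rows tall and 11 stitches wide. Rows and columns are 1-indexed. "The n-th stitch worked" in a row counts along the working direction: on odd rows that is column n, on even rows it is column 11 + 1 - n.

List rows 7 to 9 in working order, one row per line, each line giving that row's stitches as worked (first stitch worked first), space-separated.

Row 7: chart row 3, RS - tile across columns 1-11 and work as-is.
Row 8: chart row 4, WS - tiled (columns 1-11): K2TOG K K P K K K YO K2TOG K K; work from column 11 back to 1 with K<->P swapped.
Row 9: chart row 1, RS - tile across columns 1-11 and work as-is.

Rows as worked:
K K2TOG K K K K YO K2TOG K K2TOG K
P P K2TOG YO P P P K P P K2TOG
YO YO K K P K K K YO YO K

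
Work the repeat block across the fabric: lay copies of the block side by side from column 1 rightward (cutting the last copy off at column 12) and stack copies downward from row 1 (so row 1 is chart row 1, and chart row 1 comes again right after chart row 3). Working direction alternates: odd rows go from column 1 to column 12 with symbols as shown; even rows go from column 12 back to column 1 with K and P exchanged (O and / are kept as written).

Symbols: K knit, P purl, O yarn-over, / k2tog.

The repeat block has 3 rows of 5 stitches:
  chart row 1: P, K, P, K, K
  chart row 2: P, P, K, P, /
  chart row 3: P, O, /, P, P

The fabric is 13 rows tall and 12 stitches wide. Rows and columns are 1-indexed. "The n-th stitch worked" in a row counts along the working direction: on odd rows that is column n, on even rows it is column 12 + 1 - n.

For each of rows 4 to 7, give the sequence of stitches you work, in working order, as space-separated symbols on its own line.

Rows as worked:
P K P P K P K P P K P K
P P K P / P P K P / P P
O K K K / O K K K / O K
P K P K K P K P K K P K

Derivation:
Row 4: chart row 1, WS - tiled (columns 1-12): P K P K K P K P K K P K; work from column 12 back to 1 with K<->P swapped.
Row 5: chart row 2, RS - tile across columns 1-12 and work as-is.
Row 6: chart row 3, WS - tiled (columns 1-12): P O / P P P O / P P P O; work from column 12 back to 1 with K<->P swapped.
Row 7: chart row 1, RS - tile across columns 1-12 and work as-is.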